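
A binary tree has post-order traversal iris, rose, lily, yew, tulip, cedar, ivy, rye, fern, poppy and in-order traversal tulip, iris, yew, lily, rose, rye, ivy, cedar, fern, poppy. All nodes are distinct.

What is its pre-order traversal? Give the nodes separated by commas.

The last element of post-order is the root; it splits in-order into left and right subtrees.
Root poppy: left subtree has 9 nodes {tulip, iris, yew, lily, rose, rye, ivy, cedar, fern}, right has 0 { }.
  Root fern: left subtree has 8 nodes {tulip, iris, yew, lily, rose, rye, ivy, cedar}, right has 0 { }.
    Root rye: left subtree has 5 nodes {tulip, iris, yew, lily, rose}, right has 2 {ivy, cedar}.
      Root tulip: left subtree has 0 nodes { }, right has 4 {iris, yew, lily, rose}.
        Root yew: left subtree has 1 node {iris}, right has 2 {lily, rose}.
          Root lily: left subtree has 0 nodes { }, right has 1 {rose}.
      Root ivy: left subtree has 0 nodes { }, right has 1 {cedar}.

poppy, fern, rye, tulip, yew, iris, lily, rose, ivy, cedar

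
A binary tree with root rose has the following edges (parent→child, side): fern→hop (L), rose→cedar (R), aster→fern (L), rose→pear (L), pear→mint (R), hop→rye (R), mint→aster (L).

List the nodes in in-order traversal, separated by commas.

pear, hop, rye, fern, aster, mint, rose, cedar

In-order visits the left subtree, then the node, then the right subtree.
At rose: go left to pear.
  At pear: no left child.
  Visit pear.
  At pear: go right to mint.
    At mint: go left to aster.
      At aster: go left to fern.
        At fern: go left to hop.
          At hop: no left child.
          Visit hop.
          At hop: go right to rye.
            rye is a leaf — visit rye.
        Visit fern.
        At fern: no right child.
      Visit aster.
      At aster: no right child.
    Visit mint.
    At mint: no right child.
Visit rose.
At rose: go right to cedar.
  cedar is a leaf — visit cedar.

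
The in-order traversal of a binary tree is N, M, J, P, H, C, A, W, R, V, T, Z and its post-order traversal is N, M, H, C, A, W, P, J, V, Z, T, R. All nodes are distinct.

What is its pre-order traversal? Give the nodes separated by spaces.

R J M N P W A C H T V Z

The last element of post-order is the root; it splits in-order into left and right subtrees.
Root R: left subtree has 8 nodes {N, M, J, P, H, C, A, W}, right has 3 {V, T, Z}.
  Root J: left subtree has 2 nodes {N, M}, right has 5 {P, H, C, A, W}.
    Root M: left subtree has 1 node {N}, right has 0 { }.
    Root P: left subtree has 0 nodes { }, right has 4 {H, C, A, W}.
      Root W: left subtree has 3 nodes {H, C, A}, right has 0 { }.
        Root A: left subtree has 2 nodes {H, C}, right has 0 { }.
          Root C: left subtree has 1 node {H}, right has 0 { }.
  Root T: left subtree has 1 node {V}, right has 1 {Z}.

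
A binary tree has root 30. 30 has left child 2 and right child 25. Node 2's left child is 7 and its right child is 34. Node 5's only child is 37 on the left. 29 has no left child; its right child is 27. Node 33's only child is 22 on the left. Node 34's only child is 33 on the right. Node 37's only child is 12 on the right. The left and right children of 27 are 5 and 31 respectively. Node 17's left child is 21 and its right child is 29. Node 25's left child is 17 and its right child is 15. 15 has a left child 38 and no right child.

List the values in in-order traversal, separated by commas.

In-order visits the left subtree, then the node, then the right subtree.
At 30: go left to 2.
  At 2: go left to 7.
    7 is a leaf — visit 7.
  Visit 2.
  At 2: go right to 34.
    At 34: no left child.
    Visit 34.
    At 34: go right to 33.
      At 33: go left to 22.
        22 is a leaf — visit 22.
      Visit 33.
      At 33: no right child.
Visit 30.
At 30: go right to 25.
  At 25: go left to 17.
    At 17: go left to 21.
      21 is a leaf — visit 21.
    Visit 17.
    At 17: go right to 29.
      At 29: no left child.
      Visit 29.
      At 29: go right to 27.
        At 27: go left to 5.
          At 5: go left to 37.
            At 37: no left child.
            Visit 37.
            At 37: go right to 12.
              12 is a leaf — visit 12.
          Visit 5.
          At 5: no right child.
        Visit 27.
        At 27: go right to 31.
          31 is a leaf — visit 31.
  Visit 25.
  At 25: go right to 15.
    At 15: go left to 38.
      38 is a leaf — visit 38.
    Visit 15.
    At 15: no right child.

7, 2, 34, 22, 33, 30, 21, 17, 29, 37, 12, 5, 27, 31, 25, 38, 15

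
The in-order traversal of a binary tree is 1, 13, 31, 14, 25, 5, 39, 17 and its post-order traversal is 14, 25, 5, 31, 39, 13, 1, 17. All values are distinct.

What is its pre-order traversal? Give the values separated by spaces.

The last element of post-order is the root; it splits in-order into left and right subtrees.
Root 17: left subtree has 7 nodes {1, 13, 31, 14, 25, 5, 39}, right has 0 { }.
  Root 1: left subtree has 0 nodes { }, right has 6 {13, 31, 14, 25, 5, 39}.
    Root 13: left subtree has 0 nodes { }, right has 5 {31, 14, 25, 5, 39}.
      Root 39: left subtree has 4 nodes {31, 14, 25, 5}, right has 0 { }.
        Root 31: left subtree has 0 nodes { }, right has 3 {14, 25, 5}.
          Root 5: left subtree has 2 nodes {14, 25}, right has 0 { }.
            Root 25: left subtree has 1 node {14}, right has 0 { }.

17 1 13 39 31 5 25 14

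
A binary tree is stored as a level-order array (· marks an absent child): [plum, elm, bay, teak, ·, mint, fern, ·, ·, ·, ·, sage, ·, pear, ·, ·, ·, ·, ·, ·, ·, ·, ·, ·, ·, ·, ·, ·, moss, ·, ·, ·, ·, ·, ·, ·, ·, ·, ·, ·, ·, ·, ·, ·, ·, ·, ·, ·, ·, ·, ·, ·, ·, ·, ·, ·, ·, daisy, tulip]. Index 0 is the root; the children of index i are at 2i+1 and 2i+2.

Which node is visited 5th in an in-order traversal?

In-order visits the left subtree, then the node, then the right subtree.
At plum: go left to elm.
  At elm: go left to teak.
    teak is a leaf — visit teak.
  Visit elm.
  At elm: no right child.
Visit plum.
At plum: go right to bay.
  At bay: go left to mint.
    At mint: go left to sage.
      sage is a leaf — visit sage.
    Visit mint.
    At mint: no right child.
  Visit bay.
  At bay: go right to fern.
    At fern: go left to pear.
      At pear: no left child.
      Visit pear.
      At pear: go right to moss.
        At moss: go left to daisy.
          daisy is a leaf — visit daisy.
        Visit moss.
        At moss: go right to tulip.
          tulip is a leaf — visit tulip.
    Visit fern.
    At fern: no right child.
Full in-order sequence: teak, elm, plum, sage, mint, bay, pear, daisy, moss, tulip, fern.

mint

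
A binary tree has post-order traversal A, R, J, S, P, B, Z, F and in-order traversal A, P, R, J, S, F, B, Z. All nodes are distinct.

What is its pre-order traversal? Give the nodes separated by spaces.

F P A S J R Z B

The last element of post-order is the root; it splits in-order into left and right subtrees.
Root F: left subtree has 5 nodes {A, P, R, J, S}, right has 2 {B, Z}.
  Root P: left subtree has 1 node {A}, right has 3 {R, J, S}.
    Root S: left subtree has 2 nodes {R, J}, right has 0 { }.
      Root J: left subtree has 1 node {R}, right has 0 { }.
  Root Z: left subtree has 1 node {B}, right has 0 { }.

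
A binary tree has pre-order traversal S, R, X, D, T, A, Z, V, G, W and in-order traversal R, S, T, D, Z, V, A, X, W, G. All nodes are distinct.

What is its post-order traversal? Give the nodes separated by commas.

R, T, V, Z, A, D, W, G, X, S

The first element of pre-order is the root; it splits in-order into left and right subtrees.
Root S: left subtree has 1 node {R}, right has 8 {T, D, Z, V, A, X, W, G}.
  Root X: left subtree has 5 nodes {T, D, Z, V, A}, right has 2 {W, G}.
    Root D: left subtree has 1 node {T}, right has 3 {Z, V, A}.
      Root A: left subtree has 2 nodes {Z, V}, right has 0 { }.
        Root Z: left subtree has 0 nodes { }, right has 1 {V}.
    Root G: left subtree has 1 node {W}, right has 0 { }.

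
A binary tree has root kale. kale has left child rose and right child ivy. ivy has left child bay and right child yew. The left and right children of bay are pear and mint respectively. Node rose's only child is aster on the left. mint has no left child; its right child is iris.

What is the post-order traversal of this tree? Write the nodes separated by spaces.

aster rose pear iris mint bay yew ivy kale

Post-order visits the left subtree, then the right subtree, then the node.
At kale: go left to rose.
  At rose: go left to aster.
    aster is a leaf — visit aster.
  At rose: no right child.
  Visit rose.
At kale: go right to ivy.
  At ivy: go left to bay.
    At bay: go left to pear.
      pear is a leaf — visit pear.
    At bay: go right to mint.
      At mint: no left child.
      At mint: go right to iris.
        iris is a leaf — visit iris.
      Visit mint.
    Visit bay.
  At ivy: go right to yew.
    yew is a leaf — visit yew.
  Visit ivy.
Visit kale.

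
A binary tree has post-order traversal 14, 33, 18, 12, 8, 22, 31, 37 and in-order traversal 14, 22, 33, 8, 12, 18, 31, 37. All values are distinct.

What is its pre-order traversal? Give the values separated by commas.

37, 31, 22, 14, 8, 33, 12, 18

The last element of post-order is the root; it splits in-order into left and right subtrees.
Root 37: left subtree has 7 nodes {14, 22, 33, 8, 12, 18, 31}, right has 0 { }.
  Root 31: left subtree has 6 nodes {14, 22, 33, 8, 12, 18}, right has 0 { }.
    Root 22: left subtree has 1 node {14}, right has 4 {33, 8, 12, 18}.
      Root 8: left subtree has 1 node {33}, right has 2 {12, 18}.
        Root 12: left subtree has 0 nodes { }, right has 1 {18}.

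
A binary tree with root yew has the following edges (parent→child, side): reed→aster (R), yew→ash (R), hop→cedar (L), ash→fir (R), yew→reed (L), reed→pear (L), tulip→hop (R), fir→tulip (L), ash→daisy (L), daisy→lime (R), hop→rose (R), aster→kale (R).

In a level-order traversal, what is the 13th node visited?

Level-order visits nodes level by level from the root, left to right within each level.
Level 0: yew
Level 1: reed, ash
Level 2: pear, aster, daisy, fir
Level 3: kale, lime, tulip
Level 4: hop
Level 5: cedar, rose
Full level-order sequence: yew, reed, ash, pear, aster, daisy, fir, kale, lime, tulip, hop, cedar, rose.

rose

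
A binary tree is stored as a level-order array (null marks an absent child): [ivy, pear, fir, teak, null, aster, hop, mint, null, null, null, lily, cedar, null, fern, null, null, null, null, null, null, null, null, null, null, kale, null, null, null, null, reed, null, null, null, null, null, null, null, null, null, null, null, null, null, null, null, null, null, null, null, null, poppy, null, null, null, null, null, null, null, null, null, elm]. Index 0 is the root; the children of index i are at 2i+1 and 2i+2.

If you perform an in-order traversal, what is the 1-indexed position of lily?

5

In-order visits the left subtree, then the node, then the right subtree.
At ivy: go left to pear.
  At pear: go left to teak.
    At teak: go left to mint.
      mint is a leaf — visit mint.
    Visit teak.
    At teak: no right child.
  Visit pear.
  At pear: no right child.
Visit ivy.
At ivy: go right to fir.
  At fir: go left to aster.
    At aster: go left to lily.
      lily is a leaf — visit lily.
    Visit aster.
    At aster: go right to cedar.
      At cedar: go left to kale.
        At kale: go left to poppy.
          poppy is a leaf — visit poppy.
        Visit kale.
        At kale: no right child.
      Visit cedar.
      At cedar: no right child.
  Visit fir.
  At fir: go right to hop.
    At hop: no left child.
    Visit hop.
    At hop: go right to fern.
      At fern: no left child.
      Visit fern.
      At fern: go right to reed.
        At reed: go left to elm.
          elm is a leaf — visit elm.
        Visit reed.
        At reed: no right child.
Full in-order sequence: mint, teak, pear, ivy, lily, aster, poppy, kale, cedar, fir, hop, fern, elm, reed.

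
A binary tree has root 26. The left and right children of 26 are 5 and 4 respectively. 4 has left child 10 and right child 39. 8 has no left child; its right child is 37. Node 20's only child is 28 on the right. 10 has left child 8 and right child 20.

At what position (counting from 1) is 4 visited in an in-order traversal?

8

In-order visits the left subtree, then the node, then the right subtree.
At 26: go left to 5.
  5 is a leaf — visit 5.
Visit 26.
At 26: go right to 4.
  At 4: go left to 10.
    At 10: go left to 8.
      At 8: no left child.
      Visit 8.
      At 8: go right to 37.
        37 is a leaf — visit 37.
    Visit 10.
    At 10: go right to 20.
      At 20: no left child.
      Visit 20.
      At 20: go right to 28.
        28 is a leaf — visit 28.
  Visit 4.
  At 4: go right to 39.
    39 is a leaf — visit 39.
Full in-order sequence: 5, 26, 8, 37, 10, 20, 28, 4, 39.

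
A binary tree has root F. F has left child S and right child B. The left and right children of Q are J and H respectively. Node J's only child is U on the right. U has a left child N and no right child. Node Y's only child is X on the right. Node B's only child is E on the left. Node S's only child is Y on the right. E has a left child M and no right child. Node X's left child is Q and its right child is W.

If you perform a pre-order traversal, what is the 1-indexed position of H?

9

Pre-order visits the node, then its left subtree, then its right subtree.
Visit F.
At F: go left to S.
  Visit S.
  At S: no left child.
  At S: go right to Y.
    Visit Y.
    At Y: no left child.
    At Y: go right to X.
      Visit X.
      At X: go left to Q.
        Visit Q.
        At Q: go left to J.
          Visit J.
          At J: no left child.
          At J: go right to U.
            Visit U.
            At U: go left to N.
              N is a leaf — visit N.
            At U: no right child.
        At Q: go right to H.
          H is a leaf — visit H.
      At X: go right to W.
        W is a leaf — visit W.
At F: go right to B.
  Visit B.
  At B: go left to E.
    Visit E.
    At E: go left to M.
      M is a leaf — visit M.
    At E: no right child.
  At B: no right child.
Full pre-order sequence: F, S, Y, X, Q, J, U, N, H, W, B, E, M.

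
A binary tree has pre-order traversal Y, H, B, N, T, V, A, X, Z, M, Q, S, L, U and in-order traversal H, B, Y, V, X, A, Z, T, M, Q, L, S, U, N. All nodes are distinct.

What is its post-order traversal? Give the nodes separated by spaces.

B H X Z A V L U S Q M T N Y

The first element of pre-order is the root; it splits in-order into left and right subtrees.
Root Y: left subtree has 2 nodes {H, B}, right has 11 {V, X, A, Z, T, M, Q, L, S, U, N}.
  Root H: left subtree has 0 nodes { }, right has 1 {B}.
  Root N: left subtree has 10 nodes {V, X, A, Z, T, M, Q, L, S, U}, right has 0 { }.
    Root T: left subtree has 4 nodes {V, X, A, Z}, right has 5 {M, Q, L, S, U}.
      Root V: left subtree has 0 nodes { }, right has 3 {X, A, Z}.
        Root A: left subtree has 1 node {X}, right has 1 {Z}.
      Root M: left subtree has 0 nodes { }, right has 4 {Q, L, S, U}.
        Root Q: left subtree has 0 nodes { }, right has 3 {L, S, U}.
          Root S: left subtree has 1 node {L}, right has 1 {U}.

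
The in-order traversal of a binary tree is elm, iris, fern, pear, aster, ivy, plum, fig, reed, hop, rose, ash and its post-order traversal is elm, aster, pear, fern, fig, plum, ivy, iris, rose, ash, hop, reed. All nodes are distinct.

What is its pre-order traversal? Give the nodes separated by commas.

reed, iris, elm, ivy, fern, pear, aster, plum, fig, hop, ash, rose

The last element of post-order is the root; it splits in-order into left and right subtrees.
Root reed: left subtree has 8 nodes {elm, iris, fern, pear, aster, ivy, plum, fig}, right has 3 {hop, rose, ash}.
  Root iris: left subtree has 1 node {elm}, right has 6 {fern, pear, aster, ivy, plum, fig}.
    Root ivy: left subtree has 3 nodes {fern, pear, aster}, right has 2 {plum, fig}.
      Root fern: left subtree has 0 nodes { }, right has 2 {pear, aster}.
        Root pear: left subtree has 0 nodes { }, right has 1 {aster}.
      Root plum: left subtree has 0 nodes { }, right has 1 {fig}.
  Root hop: left subtree has 0 nodes { }, right has 2 {rose, ash}.
    Root ash: left subtree has 1 node {rose}, right has 0 { }.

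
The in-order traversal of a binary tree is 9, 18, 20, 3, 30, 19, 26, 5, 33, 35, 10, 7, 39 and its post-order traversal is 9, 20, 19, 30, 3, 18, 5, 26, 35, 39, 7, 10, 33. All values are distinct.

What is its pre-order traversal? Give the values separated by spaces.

33 26 18 9 3 20 30 19 5 10 35 7 39

The last element of post-order is the root; it splits in-order into left and right subtrees.
Root 33: left subtree has 8 nodes {9, 18, 20, 3, 30, 19, 26, 5}, right has 4 {35, 10, 7, 39}.
  Root 26: left subtree has 6 nodes {9, 18, 20, 3, 30, 19}, right has 1 {5}.
    Root 18: left subtree has 1 node {9}, right has 4 {20, 3, 30, 19}.
      Root 3: left subtree has 1 node {20}, right has 2 {30, 19}.
        Root 30: left subtree has 0 nodes { }, right has 1 {19}.
  Root 10: left subtree has 1 node {35}, right has 2 {7, 39}.
    Root 7: left subtree has 0 nodes { }, right has 1 {39}.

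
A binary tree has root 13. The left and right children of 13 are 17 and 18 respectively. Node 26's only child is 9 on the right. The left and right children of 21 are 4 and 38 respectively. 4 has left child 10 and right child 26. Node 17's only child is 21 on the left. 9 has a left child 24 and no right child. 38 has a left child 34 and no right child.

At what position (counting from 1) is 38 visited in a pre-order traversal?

9

Pre-order visits the node, then its left subtree, then its right subtree.
Visit 13.
At 13: go left to 17.
  Visit 17.
  At 17: go left to 21.
    Visit 21.
    At 21: go left to 4.
      Visit 4.
      At 4: go left to 10.
        10 is a leaf — visit 10.
      At 4: go right to 26.
        Visit 26.
        At 26: no left child.
        At 26: go right to 9.
          Visit 9.
          At 9: go left to 24.
            24 is a leaf — visit 24.
          At 9: no right child.
    At 21: go right to 38.
      Visit 38.
      At 38: go left to 34.
        34 is a leaf — visit 34.
      At 38: no right child.
  At 17: no right child.
At 13: go right to 18.
  18 is a leaf — visit 18.
Full pre-order sequence: 13, 17, 21, 4, 10, 26, 9, 24, 38, 34, 18.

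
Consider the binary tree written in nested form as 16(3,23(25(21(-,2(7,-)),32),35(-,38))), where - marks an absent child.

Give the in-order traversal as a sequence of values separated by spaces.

In-order visits the left subtree, then the node, then the right subtree.
At 16: go left to 3.
  3 is a leaf — visit 3.
Visit 16.
At 16: go right to 23.
  At 23: go left to 25.
    At 25: go left to 21.
      At 21: no left child.
      Visit 21.
      At 21: go right to 2.
        At 2: go left to 7.
          7 is a leaf — visit 7.
        Visit 2.
        At 2: no right child.
    Visit 25.
    At 25: go right to 32.
      32 is a leaf — visit 32.
  Visit 23.
  At 23: go right to 35.
    At 35: no left child.
    Visit 35.
    At 35: go right to 38.
      38 is a leaf — visit 38.

3 16 21 7 2 25 32 23 35 38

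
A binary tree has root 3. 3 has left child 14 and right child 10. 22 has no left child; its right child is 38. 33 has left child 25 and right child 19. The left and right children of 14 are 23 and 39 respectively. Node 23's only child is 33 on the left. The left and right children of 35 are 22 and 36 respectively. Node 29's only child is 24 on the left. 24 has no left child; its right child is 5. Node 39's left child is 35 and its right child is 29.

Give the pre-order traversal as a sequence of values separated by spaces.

Pre-order visits the node, then its left subtree, then its right subtree.
Visit 3.
At 3: go left to 14.
  Visit 14.
  At 14: go left to 23.
    Visit 23.
    At 23: go left to 33.
      Visit 33.
      At 33: go left to 25.
        25 is a leaf — visit 25.
      At 33: go right to 19.
        19 is a leaf — visit 19.
    At 23: no right child.
  At 14: go right to 39.
    Visit 39.
    At 39: go left to 35.
      Visit 35.
      At 35: go left to 22.
        Visit 22.
        At 22: no left child.
        At 22: go right to 38.
          38 is a leaf — visit 38.
      At 35: go right to 36.
        36 is a leaf — visit 36.
    At 39: go right to 29.
      Visit 29.
      At 29: go left to 24.
        Visit 24.
        At 24: no left child.
        At 24: go right to 5.
          5 is a leaf — visit 5.
      At 29: no right child.
At 3: go right to 10.
  10 is a leaf — visit 10.

3 14 23 33 25 19 39 35 22 38 36 29 24 5 10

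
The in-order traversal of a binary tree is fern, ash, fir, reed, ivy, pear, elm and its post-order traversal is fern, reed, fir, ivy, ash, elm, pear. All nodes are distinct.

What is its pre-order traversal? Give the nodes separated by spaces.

The last element of post-order is the root; it splits in-order into left and right subtrees.
Root pear: left subtree has 5 nodes {fern, ash, fir, reed, ivy}, right has 1 {elm}.
  Root ash: left subtree has 1 node {fern}, right has 3 {fir, reed, ivy}.
    Root ivy: left subtree has 2 nodes {fir, reed}, right has 0 { }.
      Root fir: left subtree has 0 nodes { }, right has 1 {reed}.

pear ash fern ivy fir reed elm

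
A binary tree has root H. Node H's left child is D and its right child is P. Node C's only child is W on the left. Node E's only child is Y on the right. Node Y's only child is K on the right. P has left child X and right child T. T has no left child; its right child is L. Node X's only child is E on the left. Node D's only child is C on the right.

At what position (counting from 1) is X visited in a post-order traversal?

7

Post-order visits the left subtree, then the right subtree, then the node.
At H: go left to D.
  At D: no left child.
  At D: go right to C.
    At C: go left to W.
      W is a leaf — visit W.
    At C: no right child.
    Visit C.
  Visit D.
At H: go right to P.
  At P: go left to X.
    At X: go left to E.
      At E: no left child.
      At E: go right to Y.
        At Y: no left child.
        At Y: go right to K.
          K is a leaf — visit K.
        Visit Y.
      Visit E.
    At X: no right child.
    Visit X.
  At P: go right to T.
    At T: no left child.
    At T: go right to L.
      L is a leaf — visit L.
    Visit T.
  Visit P.
Visit H.
Full post-order sequence: W, C, D, K, Y, E, X, L, T, P, H.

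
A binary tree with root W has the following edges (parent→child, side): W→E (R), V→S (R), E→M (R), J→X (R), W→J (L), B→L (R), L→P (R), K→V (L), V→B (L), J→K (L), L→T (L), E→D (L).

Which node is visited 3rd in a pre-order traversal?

K

Pre-order visits the node, then its left subtree, then its right subtree.
Visit W.
At W: go left to J.
  Visit J.
  At J: go left to K.
    Visit K.
    At K: go left to V.
      Visit V.
      At V: go left to B.
        Visit B.
        At B: no left child.
        At B: go right to L.
          Visit L.
          At L: go left to T.
            T is a leaf — visit T.
          At L: go right to P.
            P is a leaf — visit P.
      At V: go right to S.
        S is a leaf — visit S.
    At K: no right child.
  At J: go right to X.
    X is a leaf — visit X.
At W: go right to E.
  Visit E.
  At E: go left to D.
    D is a leaf — visit D.
  At E: go right to M.
    M is a leaf — visit M.
Full pre-order sequence: W, J, K, V, B, L, T, P, S, X, E, D, M.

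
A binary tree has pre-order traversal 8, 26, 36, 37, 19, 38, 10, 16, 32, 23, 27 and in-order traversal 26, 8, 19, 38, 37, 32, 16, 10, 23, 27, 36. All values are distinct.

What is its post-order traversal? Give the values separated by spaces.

26 38 19 32 16 27 23 10 37 36 8

The first element of pre-order is the root; it splits in-order into left and right subtrees.
Root 8: left subtree has 1 node {26}, right has 9 {19, 38, 37, 32, 16, 10, 23, 27, 36}.
  Root 36: left subtree has 8 nodes {19, 38, 37, 32, 16, 10, 23, 27}, right has 0 { }.
    Root 37: left subtree has 2 nodes {19, 38}, right has 5 {32, 16, 10, 23, 27}.
      Root 19: left subtree has 0 nodes { }, right has 1 {38}.
      Root 10: left subtree has 2 nodes {32, 16}, right has 2 {23, 27}.
        Root 16: left subtree has 1 node {32}, right has 0 { }.
        Root 23: left subtree has 0 nodes { }, right has 1 {27}.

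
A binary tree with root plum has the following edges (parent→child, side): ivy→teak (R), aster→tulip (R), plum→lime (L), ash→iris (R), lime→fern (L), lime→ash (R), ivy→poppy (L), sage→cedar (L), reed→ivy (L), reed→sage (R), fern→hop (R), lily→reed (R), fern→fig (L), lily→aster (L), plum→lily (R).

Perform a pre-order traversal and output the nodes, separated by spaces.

plum lime fern fig hop ash iris lily aster tulip reed ivy poppy teak sage cedar

Pre-order visits the node, then its left subtree, then its right subtree.
Visit plum.
At plum: go left to lime.
  Visit lime.
  At lime: go left to fern.
    Visit fern.
    At fern: go left to fig.
      fig is a leaf — visit fig.
    At fern: go right to hop.
      hop is a leaf — visit hop.
  At lime: go right to ash.
    Visit ash.
    At ash: no left child.
    At ash: go right to iris.
      iris is a leaf — visit iris.
At plum: go right to lily.
  Visit lily.
  At lily: go left to aster.
    Visit aster.
    At aster: no left child.
    At aster: go right to tulip.
      tulip is a leaf — visit tulip.
  At lily: go right to reed.
    Visit reed.
    At reed: go left to ivy.
      Visit ivy.
      At ivy: go left to poppy.
        poppy is a leaf — visit poppy.
      At ivy: go right to teak.
        teak is a leaf — visit teak.
    At reed: go right to sage.
      Visit sage.
      At sage: go left to cedar.
        cedar is a leaf — visit cedar.
      At sage: no right child.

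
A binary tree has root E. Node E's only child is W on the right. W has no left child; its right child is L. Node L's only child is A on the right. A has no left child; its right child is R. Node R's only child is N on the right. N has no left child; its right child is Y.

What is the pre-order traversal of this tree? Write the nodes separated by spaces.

E W L A R N Y

Pre-order visits the node, then its left subtree, then its right subtree.
Visit E.
At E: no left child.
At E: go right to W.
  Visit W.
  At W: no left child.
  At W: go right to L.
    Visit L.
    At L: no left child.
    At L: go right to A.
      Visit A.
      At A: no left child.
      At A: go right to R.
        Visit R.
        At R: no left child.
        At R: go right to N.
          Visit N.
          At N: no left child.
          At N: go right to Y.
            Y is a leaf — visit Y.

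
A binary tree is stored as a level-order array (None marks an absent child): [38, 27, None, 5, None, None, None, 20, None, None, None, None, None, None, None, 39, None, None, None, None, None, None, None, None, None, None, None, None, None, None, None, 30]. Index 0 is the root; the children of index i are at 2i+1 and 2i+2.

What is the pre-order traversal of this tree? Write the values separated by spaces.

38 27 5 20 39 30

Pre-order visits the node, then its left subtree, then its right subtree.
Visit 38.
At 38: go left to 27.
  Visit 27.
  At 27: go left to 5.
    Visit 5.
    At 5: go left to 20.
      Visit 20.
      At 20: go left to 39.
        Visit 39.
        At 39: go left to 30.
          30 is a leaf — visit 30.
        At 39: no right child.
      At 20: no right child.
    At 5: no right child.
  At 27: no right child.
At 38: no right child.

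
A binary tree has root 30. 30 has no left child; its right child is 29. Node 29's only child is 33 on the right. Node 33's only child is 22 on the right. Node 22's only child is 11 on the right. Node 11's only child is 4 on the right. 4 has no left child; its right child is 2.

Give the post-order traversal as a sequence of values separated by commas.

Post-order visits the left subtree, then the right subtree, then the node.
At 30: no left child.
At 30: go right to 29.
  At 29: no left child.
  At 29: go right to 33.
    At 33: no left child.
    At 33: go right to 22.
      At 22: no left child.
      At 22: go right to 11.
        At 11: no left child.
        At 11: go right to 4.
          At 4: no left child.
          At 4: go right to 2.
            2 is a leaf — visit 2.
          Visit 4.
        Visit 11.
      Visit 22.
    Visit 33.
  Visit 29.
Visit 30.

2, 4, 11, 22, 33, 29, 30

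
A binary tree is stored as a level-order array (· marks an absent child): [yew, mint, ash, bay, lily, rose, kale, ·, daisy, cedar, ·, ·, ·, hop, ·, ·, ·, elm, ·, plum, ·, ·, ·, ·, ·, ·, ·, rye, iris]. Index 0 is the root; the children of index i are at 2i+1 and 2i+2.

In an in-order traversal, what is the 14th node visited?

kale

In-order visits the left subtree, then the node, then the right subtree.
At yew: go left to mint.
  At mint: go left to bay.
    At bay: no left child.
    Visit bay.
    At bay: go right to daisy.
      At daisy: go left to elm.
        elm is a leaf — visit elm.
      Visit daisy.
      At daisy: no right child.
  Visit mint.
  At mint: go right to lily.
    At lily: go left to cedar.
      At cedar: go left to plum.
        plum is a leaf — visit plum.
      Visit cedar.
      At cedar: no right child.
    Visit lily.
    At lily: no right child.
Visit yew.
At yew: go right to ash.
  At ash: go left to rose.
    rose is a leaf — visit rose.
  Visit ash.
  At ash: go right to kale.
    At kale: go left to hop.
      At hop: go left to rye.
        rye is a leaf — visit rye.
      Visit hop.
      At hop: go right to iris.
        iris is a leaf — visit iris.
    Visit kale.
    At kale: no right child.
Full in-order sequence: bay, elm, daisy, mint, plum, cedar, lily, yew, rose, ash, rye, hop, iris, kale.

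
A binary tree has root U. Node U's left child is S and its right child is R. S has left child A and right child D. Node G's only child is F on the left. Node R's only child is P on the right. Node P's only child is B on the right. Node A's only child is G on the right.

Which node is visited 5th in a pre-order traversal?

Pre-order visits the node, then its left subtree, then its right subtree.
Visit U.
At U: go left to S.
  Visit S.
  At S: go left to A.
    Visit A.
    At A: no left child.
    At A: go right to G.
      Visit G.
      At G: go left to F.
        F is a leaf — visit F.
      At G: no right child.
  At S: go right to D.
    D is a leaf — visit D.
At U: go right to R.
  Visit R.
  At R: no left child.
  At R: go right to P.
    Visit P.
    At P: no left child.
    At P: go right to B.
      B is a leaf — visit B.
Full pre-order sequence: U, S, A, G, F, D, R, P, B.

F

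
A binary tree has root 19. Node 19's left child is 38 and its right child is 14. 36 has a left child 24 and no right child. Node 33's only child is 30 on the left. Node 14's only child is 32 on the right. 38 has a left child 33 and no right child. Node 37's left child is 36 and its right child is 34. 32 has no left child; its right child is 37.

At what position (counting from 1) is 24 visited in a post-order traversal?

4

Post-order visits the left subtree, then the right subtree, then the node.
At 19: go left to 38.
  At 38: go left to 33.
    At 33: go left to 30.
      30 is a leaf — visit 30.
    At 33: no right child.
    Visit 33.
  At 38: no right child.
  Visit 38.
At 19: go right to 14.
  At 14: no left child.
  At 14: go right to 32.
    At 32: no left child.
    At 32: go right to 37.
      At 37: go left to 36.
        At 36: go left to 24.
          24 is a leaf — visit 24.
        At 36: no right child.
        Visit 36.
      At 37: go right to 34.
        34 is a leaf — visit 34.
      Visit 37.
    Visit 32.
  Visit 14.
Visit 19.
Full post-order sequence: 30, 33, 38, 24, 36, 34, 37, 32, 14, 19.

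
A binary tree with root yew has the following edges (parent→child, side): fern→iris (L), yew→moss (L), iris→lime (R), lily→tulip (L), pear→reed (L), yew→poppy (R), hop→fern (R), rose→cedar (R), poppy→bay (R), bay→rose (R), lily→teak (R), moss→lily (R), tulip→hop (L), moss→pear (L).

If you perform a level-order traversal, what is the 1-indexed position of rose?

Level-order visits nodes level by level from the root, left to right within each level.
Level 0: yew
Level 1: moss, poppy
Level 2: pear, lily, bay
Level 3: reed, tulip, teak, rose
Level 4: hop, cedar
Level 5: fern
Level 6: iris
Level 7: lime
Full level-order sequence: yew, moss, poppy, pear, lily, bay, reed, tulip, teak, rose, hop, cedar, fern, iris, lime.

10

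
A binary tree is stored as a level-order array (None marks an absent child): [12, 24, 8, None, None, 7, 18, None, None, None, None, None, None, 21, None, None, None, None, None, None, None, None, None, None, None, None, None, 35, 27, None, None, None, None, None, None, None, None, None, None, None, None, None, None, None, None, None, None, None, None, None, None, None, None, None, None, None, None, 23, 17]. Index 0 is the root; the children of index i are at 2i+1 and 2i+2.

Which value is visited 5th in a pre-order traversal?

Pre-order visits the node, then its left subtree, then its right subtree.
Visit 12.
At 12: go left to 24.
  24 is a leaf — visit 24.
At 12: go right to 8.
  Visit 8.
  At 8: go left to 7.
    7 is a leaf — visit 7.
  At 8: go right to 18.
    Visit 18.
    At 18: go left to 21.
      Visit 21.
      At 21: go left to 35.
        35 is a leaf — visit 35.
      At 21: go right to 27.
        Visit 27.
        At 27: go left to 23.
          23 is a leaf — visit 23.
        At 27: go right to 17.
          17 is a leaf — visit 17.
    At 18: no right child.
Full pre-order sequence: 12, 24, 8, 7, 18, 21, 35, 27, 23, 17.

18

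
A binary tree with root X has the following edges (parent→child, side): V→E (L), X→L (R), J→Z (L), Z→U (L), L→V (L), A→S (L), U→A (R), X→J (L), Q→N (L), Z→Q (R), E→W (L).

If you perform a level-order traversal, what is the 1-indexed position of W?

Level-order visits nodes level by level from the root, left to right within each level.
Level 0: X
Level 1: J, L
Level 2: Z, V
Level 3: U, Q, E
Level 4: A, N, W
Level 5: S
Full level-order sequence: X, J, L, Z, V, U, Q, E, A, N, W, S.

11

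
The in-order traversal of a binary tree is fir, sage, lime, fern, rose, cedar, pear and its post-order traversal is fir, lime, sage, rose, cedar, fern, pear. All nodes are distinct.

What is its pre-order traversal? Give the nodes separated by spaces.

pear fern sage fir lime cedar rose

The last element of post-order is the root; it splits in-order into left and right subtrees.
Root pear: left subtree has 6 nodes {fir, sage, lime, fern, rose, cedar}, right has 0 { }.
  Root fern: left subtree has 3 nodes {fir, sage, lime}, right has 2 {rose, cedar}.
    Root sage: left subtree has 1 node {fir}, right has 1 {lime}.
    Root cedar: left subtree has 1 node {rose}, right has 0 { }.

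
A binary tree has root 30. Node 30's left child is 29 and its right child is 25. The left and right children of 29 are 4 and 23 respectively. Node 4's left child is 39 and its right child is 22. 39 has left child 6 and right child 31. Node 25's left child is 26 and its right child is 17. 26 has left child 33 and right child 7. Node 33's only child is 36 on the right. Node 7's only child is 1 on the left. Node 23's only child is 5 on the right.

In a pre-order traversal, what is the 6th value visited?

31

Pre-order visits the node, then its left subtree, then its right subtree.
Visit 30.
At 30: go left to 29.
  Visit 29.
  At 29: go left to 4.
    Visit 4.
    At 4: go left to 39.
      Visit 39.
      At 39: go left to 6.
        6 is a leaf — visit 6.
      At 39: go right to 31.
        31 is a leaf — visit 31.
    At 4: go right to 22.
      22 is a leaf — visit 22.
  At 29: go right to 23.
    Visit 23.
    At 23: no left child.
    At 23: go right to 5.
      5 is a leaf — visit 5.
At 30: go right to 25.
  Visit 25.
  At 25: go left to 26.
    Visit 26.
    At 26: go left to 33.
      Visit 33.
      At 33: no left child.
      At 33: go right to 36.
        36 is a leaf — visit 36.
    At 26: go right to 7.
      Visit 7.
      At 7: go left to 1.
        1 is a leaf — visit 1.
      At 7: no right child.
  At 25: go right to 17.
    17 is a leaf — visit 17.
Full pre-order sequence: 30, 29, 4, 39, 6, 31, 22, 23, 5, 25, 26, 33, 36, 7, 1, 17.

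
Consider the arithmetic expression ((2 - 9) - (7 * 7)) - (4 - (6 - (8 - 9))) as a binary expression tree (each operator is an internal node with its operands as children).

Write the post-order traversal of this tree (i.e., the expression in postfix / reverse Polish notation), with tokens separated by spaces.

Post-order on an expression tree gives postfix notation: for each operator, emit left operand, right operand, then the operator.

2 9 - 7 7 * - 4 6 8 9 - - - -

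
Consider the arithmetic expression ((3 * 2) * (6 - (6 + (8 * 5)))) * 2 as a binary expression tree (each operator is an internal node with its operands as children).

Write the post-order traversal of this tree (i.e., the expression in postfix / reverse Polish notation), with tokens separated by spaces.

3 2 * 6 6 8 5 * + - * 2 *

Post-order on an expression tree gives postfix notation: for each operator, emit left operand, right operand, then the operator.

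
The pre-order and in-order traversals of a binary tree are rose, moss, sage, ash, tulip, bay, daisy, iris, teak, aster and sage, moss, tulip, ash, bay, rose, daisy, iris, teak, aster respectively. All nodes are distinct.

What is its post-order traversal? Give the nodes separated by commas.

sage, tulip, bay, ash, moss, aster, teak, iris, daisy, rose

The first element of pre-order is the root; it splits in-order into left and right subtrees.
Root rose: left subtree has 5 nodes {sage, moss, tulip, ash, bay}, right has 4 {daisy, iris, teak, aster}.
  Root moss: left subtree has 1 node {sage}, right has 3 {tulip, ash, bay}.
    Root ash: left subtree has 1 node {tulip}, right has 1 {bay}.
  Root daisy: left subtree has 0 nodes { }, right has 3 {iris, teak, aster}.
    Root iris: left subtree has 0 nodes { }, right has 2 {teak, aster}.
      Root teak: left subtree has 0 nodes { }, right has 1 {aster}.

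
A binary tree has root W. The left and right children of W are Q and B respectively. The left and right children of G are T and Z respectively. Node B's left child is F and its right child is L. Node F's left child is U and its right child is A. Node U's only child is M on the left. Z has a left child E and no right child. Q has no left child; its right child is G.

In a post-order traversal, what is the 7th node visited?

U

Post-order visits the left subtree, then the right subtree, then the node.
At W: go left to Q.
  At Q: no left child.
  At Q: go right to G.
    At G: go left to T.
      T is a leaf — visit T.
    At G: go right to Z.
      At Z: go left to E.
        E is a leaf — visit E.
      At Z: no right child.
      Visit Z.
    Visit G.
  Visit Q.
At W: go right to B.
  At B: go left to F.
    At F: go left to U.
      At U: go left to M.
        M is a leaf — visit M.
      At U: no right child.
      Visit U.
    At F: go right to A.
      A is a leaf — visit A.
    Visit F.
  At B: go right to L.
    L is a leaf — visit L.
  Visit B.
Visit W.
Full post-order sequence: T, E, Z, G, Q, M, U, A, F, L, B, W.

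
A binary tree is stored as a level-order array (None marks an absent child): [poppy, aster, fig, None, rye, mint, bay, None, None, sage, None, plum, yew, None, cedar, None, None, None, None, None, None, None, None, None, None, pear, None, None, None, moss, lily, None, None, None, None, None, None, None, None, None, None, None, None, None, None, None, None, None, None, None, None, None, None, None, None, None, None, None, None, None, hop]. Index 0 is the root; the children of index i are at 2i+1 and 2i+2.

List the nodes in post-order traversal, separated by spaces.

sage rye aster plum pear yew mint hop moss lily cedar bay fig poppy

Post-order visits the left subtree, then the right subtree, then the node.
At poppy: go left to aster.
  At aster: no left child.
  At aster: go right to rye.
    At rye: go left to sage.
      sage is a leaf — visit sage.
    At rye: no right child.
    Visit rye.
  Visit aster.
At poppy: go right to fig.
  At fig: go left to mint.
    At mint: go left to plum.
      plum is a leaf — visit plum.
    At mint: go right to yew.
      At yew: go left to pear.
        pear is a leaf — visit pear.
      At yew: no right child.
      Visit yew.
    Visit mint.
  At fig: go right to bay.
    At bay: no left child.
    At bay: go right to cedar.
      At cedar: go left to moss.
        At moss: no left child.
        At moss: go right to hop.
          hop is a leaf — visit hop.
        Visit moss.
      At cedar: go right to lily.
        lily is a leaf — visit lily.
      Visit cedar.
    Visit bay.
  Visit fig.
Visit poppy.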